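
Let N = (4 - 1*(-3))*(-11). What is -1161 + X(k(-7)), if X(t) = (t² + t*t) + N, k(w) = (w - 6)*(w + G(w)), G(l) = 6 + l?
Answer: 20394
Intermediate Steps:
k(w) = (-6 + w)*(6 + 2*w) (k(w) = (w - 6)*(w + (6 + w)) = (-6 + w)*(6 + 2*w))
N = -77 (N = (4 + 3)*(-11) = 7*(-11) = -77)
X(t) = -77 + 2*t² (X(t) = (t² + t*t) - 77 = (t² + t²) - 77 = 2*t² - 77 = -77 + 2*t²)
-1161 + X(k(-7)) = -1161 + (-77 + 2*(-36 - 6*(-7) + 2*(-7)²)²) = -1161 + (-77 + 2*(-36 + 42 + 2*49)²) = -1161 + (-77 + 2*(-36 + 42 + 98)²) = -1161 + (-77 + 2*104²) = -1161 + (-77 + 2*10816) = -1161 + (-77 + 21632) = -1161 + 21555 = 20394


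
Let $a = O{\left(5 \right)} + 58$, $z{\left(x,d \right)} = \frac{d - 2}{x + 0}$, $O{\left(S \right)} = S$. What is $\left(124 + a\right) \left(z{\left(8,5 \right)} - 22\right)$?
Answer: $- \frac{32351}{8} \approx -4043.9$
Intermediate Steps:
$z{\left(x,d \right)} = \frac{-2 + d}{x}$
$a = 63$ ($a = 5 + 58 = 63$)
$\left(124 + a\right) \left(z{\left(8,5 \right)} - 22\right) = \left(124 + 63\right) \left(\frac{-2 + 5}{8} - 22\right) = 187 \left(\frac{1}{8} \cdot 3 - 22\right) = 187 \left(\frac{3}{8} - 22\right) = 187 \left(- \frac{173}{8}\right) = - \frac{32351}{8}$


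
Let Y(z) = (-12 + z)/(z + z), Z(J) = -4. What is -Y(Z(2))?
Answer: -2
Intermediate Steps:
Y(z) = (-12 + z)/(2*z) (Y(z) = (-12 + z)/((2*z)) = (-12 + z)*(1/(2*z)) = (-12 + z)/(2*z))
-Y(Z(2)) = -(-12 - 4)/(2*(-4)) = -(-1)*(-16)/(2*4) = -1*2 = -2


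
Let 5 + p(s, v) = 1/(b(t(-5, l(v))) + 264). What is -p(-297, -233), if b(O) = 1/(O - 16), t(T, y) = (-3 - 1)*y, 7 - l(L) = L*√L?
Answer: 70475898554737/14105865973057 + 932*I*√233/14105865973057 ≈ 4.9962 + 1.0085e-9*I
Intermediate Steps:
l(L) = 7 - L^(3/2) (l(L) = 7 - L*√L = 7 - L^(3/2))
t(T, y) = -4*y
b(O) = 1/(-16 + O)
p(s, v) = -5 + 1/(264 + 1/(-44 + 4*v^(3/2))) (p(s, v) = -5 + 1/(1/(-16 - 4*(7 - v^(3/2))) + 264) = -5 + 1/(1/(-16 + (-28 + 4*v^(3/2))) + 264) = -5 + 1/(1/(-44 + 4*v^(3/2)) + 264) = -5 + 1/(264 + 1/(-44 + 4*v^(3/2))))
-p(-297, -233) = -(-58031 + 5276*(-233)^(3/2))/(11615 - (-246048)*I*√233) = -(-58031 + 5276*(-233*I*√233))/(11615 - (-246048)*I*√233) = -(-58031 - 1229308*I*√233)/(11615 + 246048*I*√233)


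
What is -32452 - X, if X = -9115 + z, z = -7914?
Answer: -15423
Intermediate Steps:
X = -17029 (X = -9115 - 7914 = -17029)
-32452 - X = -32452 - 1*(-17029) = -32452 + 17029 = -15423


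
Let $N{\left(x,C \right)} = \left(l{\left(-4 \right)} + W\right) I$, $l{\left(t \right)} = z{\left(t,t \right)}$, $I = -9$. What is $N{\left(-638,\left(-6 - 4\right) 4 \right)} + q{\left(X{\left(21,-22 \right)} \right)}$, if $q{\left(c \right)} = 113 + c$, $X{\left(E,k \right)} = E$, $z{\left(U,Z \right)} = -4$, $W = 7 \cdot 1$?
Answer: $107$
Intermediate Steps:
$W = 7$
$l{\left(t \right)} = -4$
$N{\left(x,C \right)} = -27$ ($N{\left(x,C \right)} = \left(-4 + 7\right) \left(-9\right) = 3 \left(-9\right) = -27$)
$N{\left(-638,\left(-6 - 4\right) 4 \right)} + q{\left(X{\left(21,-22 \right)} \right)} = -27 + \left(113 + 21\right) = -27 + 134 = 107$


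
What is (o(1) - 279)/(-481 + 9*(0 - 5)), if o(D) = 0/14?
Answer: 279/526 ≈ 0.53042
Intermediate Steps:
o(D) = 0 (o(D) = 0*(1/14) = 0)
(o(1) - 279)/(-481 + 9*(0 - 5)) = (0 - 279)/(-481 + 9*(0 - 5)) = -279/(-481 + 9*(-5)) = -279/(-481 - 45) = -279/(-526) = -279*(-1/526) = 279/526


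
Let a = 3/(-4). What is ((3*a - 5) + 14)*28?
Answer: 189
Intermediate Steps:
a = -¾ (a = 3*(-¼) = -¾ ≈ -0.75000)
((3*a - 5) + 14)*28 = ((3*(-¾) - 5) + 14)*28 = ((-9/4 - 5) + 14)*28 = (-29/4 + 14)*28 = (27/4)*28 = 189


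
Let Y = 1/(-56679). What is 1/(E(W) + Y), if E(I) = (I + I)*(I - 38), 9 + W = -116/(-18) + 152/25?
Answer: -956458125/232433076461 ≈ -0.0041150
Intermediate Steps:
W = 793/225 (W = -9 + (-116/(-18) + 152/25) = -9 + (-116*(-1/18) + 152*(1/25)) = -9 + (58/9 + 152/25) = -9 + 2818/225 = 793/225 ≈ 3.5244)
Y = -1/56679 ≈ -1.7643e-5
E(I) = 2*I*(-38 + I) (E(I) = (2*I)*(-38 + I) = 2*I*(-38 + I))
1/(E(W) + Y) = 1/(2*(793/225)*(-38 + 793/225) - 1/56679) = 1/(2*(793/225)*(-7757/225) - 1/56679) = 1/(-12302602/50625 - 1/56679) = 1/(-232433076461/956458125) = -956458125/232433076461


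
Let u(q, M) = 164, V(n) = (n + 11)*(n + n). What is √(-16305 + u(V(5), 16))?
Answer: I*√16141 ≈ 127.05*I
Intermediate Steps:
V(n) = 2*n*(11 + n) (V(n) = (11 + n)*(2*n) = 2*n*(11 + n))
√(-16305 + u(V(5), 16)) = √(-16305 + 164) = √(-16141) = I*√16141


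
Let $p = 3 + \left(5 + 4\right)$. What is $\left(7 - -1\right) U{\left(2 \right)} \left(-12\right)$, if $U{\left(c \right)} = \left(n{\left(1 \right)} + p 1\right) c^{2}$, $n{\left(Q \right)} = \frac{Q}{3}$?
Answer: $-4736$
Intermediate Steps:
$n{\left(Q \right)} = \frac{Q}{3}$ ($n{\left(Q \right)} = Q \frac{1}{3} = \frac{Q}{3}$)
$p = 12$ ($p = 3 + 9 = 12$)
$U{\left(c \right)} = \frac{37 c^{2}}{3}$ ($U{\left(c \right)} = \left(\frac{1}{3} \cdot 1 + 12 \cdot 1\right) c^{2} = \left(\frac{1}{3} + 12\right) c^{2} = \frac{37 c^{2}}{3}$)
$\left(7 - -1\right) U{\left(2 \right)} \left(-12\right) = \left(7 - -1\right) \frac{37 \cdot 2^{2}}{3} \left(-12\right) = \left(7 + 1\right) \frac{37}{3} \cdot 4 \left(-12\right) = 8 \cdot \frac{148}{3} \left(-12\right) = \frac{1184}{3} \left(-12\right) = -4736$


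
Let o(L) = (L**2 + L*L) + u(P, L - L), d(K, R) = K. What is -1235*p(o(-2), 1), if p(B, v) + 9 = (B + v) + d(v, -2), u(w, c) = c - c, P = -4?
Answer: -1235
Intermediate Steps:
u(w, c) = 0
o(L) = 2*L**2 (o(L) = (L**2 + L*L) + 0 = (L**2 + L**2) + 0 = 2*L**2 + 0 = 2*L**2)
p(B, v) = -9 + B + 2*v (p(B, v) = -9 + ((B + v) + v) = -9 + (B + 2*v) = -9 + B + 2*v)
-1235*p(o(-2), 1) = -1235*(-9 + 2*(-2)**2 + 2*1) = -1235*(-9 + 2*4 + 2) = -1235*(-9 + 8 + 2) = -1235*1 = -1235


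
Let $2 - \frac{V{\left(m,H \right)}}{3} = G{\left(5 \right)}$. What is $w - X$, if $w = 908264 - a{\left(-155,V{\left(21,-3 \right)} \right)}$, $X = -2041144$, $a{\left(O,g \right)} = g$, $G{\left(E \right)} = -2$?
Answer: $2949396$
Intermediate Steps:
$V{\left(m,H \right)} = 12$ ($V{\left(m,H \right)} = 6 - -6 = 6 + 6 = 12$)
$w = 908252$ ($w = 908264 - 12 = 908252$)
$w - X = 908252 - -2041144 = 908252 + 2041144 = 2949396$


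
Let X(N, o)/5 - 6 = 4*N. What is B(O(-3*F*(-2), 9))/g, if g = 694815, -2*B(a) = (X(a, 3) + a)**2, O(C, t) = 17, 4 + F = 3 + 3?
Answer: -49923/463210 ≈ -0.10778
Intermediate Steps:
F = 2 (F = -4 + (3 + 3) = -4 + 6 = 2)
X(N, o) = 30 + 20*N (X(N, o) = 30 + 5*(4*N) = 30 + 20*N)
B(a) = -(30 + 21*a)**2/2 (B(a) = -((30 + 20*a) + a)**2/2 = -(30 + 21*a)**2/2)
B(O(-3*F*(-2), 9))/g = -9*(10 + 7*17)**2/2/694815 = -9*(10 + 119)**2/2*(1/694815) = -9/2*129**2*(1/694815) = -9/2*16641*(1/694815) = -149769/2*1/694815 = -49923/463210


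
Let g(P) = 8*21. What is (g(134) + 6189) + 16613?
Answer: 22970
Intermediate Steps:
g(P) = 168
(g(134) + 6189) + 16613 = (168 + 6189) + 16613 = 6357 + 16613 = 22970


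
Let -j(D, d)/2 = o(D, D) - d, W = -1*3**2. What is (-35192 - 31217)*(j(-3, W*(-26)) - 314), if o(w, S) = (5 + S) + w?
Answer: -10359804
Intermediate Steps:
W = -9 (W = -1*9 = -9)
o(w, S) = 5 + S + w
j(D, d) = -10 - 4*D + 2*d (j(D, d) = -2*((5 + D + D) - d) = -2*((5 + 2*D) - d) = -2*(5 - d + 2*D) = -10 - 4*D + 2*d)
(-35192 - 31217)*(j(-3, W*(-26)) - 314) = (-35192 - 31217)*((-10 - 4*(-3) + 2*(-9*(-26))) - 314) = -66409*((-10 + 12 + 2*234) - 314) = -66409*((-10 + 12 + 468) - 314) = -66409*(470 - 314) = -66409*156 = -10359804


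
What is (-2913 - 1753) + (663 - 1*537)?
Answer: -4540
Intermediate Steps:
(-2913 - 1753) + (663 - 1*537) = -4666 + (663 - 537) = -4666 + 126 = -4540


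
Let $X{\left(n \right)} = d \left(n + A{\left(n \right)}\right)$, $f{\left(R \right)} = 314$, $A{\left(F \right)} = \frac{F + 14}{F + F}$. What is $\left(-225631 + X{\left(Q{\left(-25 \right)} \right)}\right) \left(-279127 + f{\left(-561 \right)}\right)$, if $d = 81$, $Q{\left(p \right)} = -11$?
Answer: $\frac{1389527876051}{22} \approx 6.316 \cdot 10^{10}$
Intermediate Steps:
$A{\left(F \right)} = \frac{14 + F}{2 F}$
$X{\left(n \right)} = 81 n + \frac{81 \left(14 + n\right)}{2 n}$ ($X{\left(n \right)} = 81 \left(n + \frac{14 + n}{2 n}\right) = 81 n + \frac{81 \left(14 + n\right)}{2 n}$)
$\left(-225631 + X{\left(Q{\left(-25 \right)} \right)}\right) \left(-279127 + f{\left(-561 \right)}\right) = \left(-225631 + \left(\frac{81}{2} + 81 \left(-11\right) + \frac{567}{-11}\right)\right) \left(-279127 + 314\right) = \left(-225631 + \left(\frac{81}{2} - 891 + 567 \left(- \frac{1}{11}\right)\right)\right) \left(-278813\right) = \left(-225631 - \frac{19845}{22}\right) \left(-278813\right) = \left(- \frac{4983727}{22}\right) \left(-278813\right) = \frac{1389527876051}{22}$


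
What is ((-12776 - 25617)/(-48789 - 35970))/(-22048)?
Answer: -38393/1868766432 ≈ -2.0545e-5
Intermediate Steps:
((-12776 - 25617)/(-48789 - 35970))/(-22048) = -38393/(-84759)*(-1/22048) = -38393*(-1/84759)*(-1/22048) = (38393/84759)*(-1/22048) = -38393/1868766432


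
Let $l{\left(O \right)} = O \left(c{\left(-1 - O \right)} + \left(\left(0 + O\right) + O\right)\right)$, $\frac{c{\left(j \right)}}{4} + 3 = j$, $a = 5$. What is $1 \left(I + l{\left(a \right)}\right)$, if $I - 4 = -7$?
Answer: $-133$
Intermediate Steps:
$c{\left(j \right)} = -12 + 4 j$
$I = -3$ ($I = 4 - 7 = -3$)
$l{\left(O \right)} = O \left(-16 - 2 O\right)$ ($l{\left(O \right)} = O \left(\left(-12 + 4 \left(-1 - O\right)\right) + \left(\left(0 + O\right) + O\right)\right) = O \left(\left(-12 - \left(4 + 4 O\right)\right) + \left(O + O\right)\right) = O \left(\left(-16 - 4 O\right) + 2 O\right) = O \left(-16 - 2 O\right)$)
$1 \left(I + l{\left(a \right)}\right) = 1 \left(-3 - 10 \left(8 + 5\right)\right) = 1 \left(-3 - 10 \cdot 13\right) = 1 \left(-3 - 130\right) = 1 \left(-133\right) = -133$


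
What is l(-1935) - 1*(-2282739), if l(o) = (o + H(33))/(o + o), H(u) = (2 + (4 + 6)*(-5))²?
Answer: 981577729/430 ≈ 2.2827e+6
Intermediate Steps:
H(u) = 2304 (H(u) = (2 + 10*(-5))² = (2 - 50)² = (-48)² = 2304)
l(o) = (2304 + o)/(2*o) (l(o) = (o + 2304)/(o + o) = (2304 + o)/((2*o)) = (2304 + o)*(1/(2*o)) = (2304 + o)/(2*o))
l(-1935) - 1*(-2282739) = (½)*(2304 - 1935)/(-1935) - 1*(-2282739) = (½)*(-1/1935)*369 + 2282739 = -41/430 + 2282739 = 981577729/430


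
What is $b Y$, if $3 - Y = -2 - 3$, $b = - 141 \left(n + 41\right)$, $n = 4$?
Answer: $-50760$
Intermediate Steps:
$b = -6345$ ($b = - 141 \left(4 + 41\right) = \left(-141\right) 45 = -6345$)
$Y = 8$ ($Y = 3 - \left(-2 - 3\right) = 3 - -5 = 3 + 5 = 8$)
$b Y = \left(-6345\right) 8 = -50760$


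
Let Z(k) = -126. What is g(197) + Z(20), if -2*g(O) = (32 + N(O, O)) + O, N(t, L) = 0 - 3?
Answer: -239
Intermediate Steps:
N(t, L) = -3
g(O) = -29/2 - O/2 (g(O) = -((32 - 3) + O)/2 = -(29 + O)/2 = -29/2 - O/2)
g(197) + Z(20) = (-29/2 - ½*197) - 126 = (-29/2 - 197/2) - 126 = -113 - 126 = -239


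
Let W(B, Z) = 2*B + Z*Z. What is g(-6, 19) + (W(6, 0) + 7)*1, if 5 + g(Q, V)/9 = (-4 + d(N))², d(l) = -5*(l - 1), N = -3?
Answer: 2278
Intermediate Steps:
W(B, Z) = Z² + 2*B (W(B, Z) = 2*B + Z² = Z² + 2*B)
d(l) = 5 - 5*l (d(l) = -5*(-1 + l) = 5 - 5*l)
g(Q, V) = 2259 (g(Q, V) = -45 + 9*(-4 + (5 - 5*(-3)))² = -45 + 9*(-4 + (5 + 15))² = -45 + 9*(-4 + 20)² = -45 + 9*16² = -45 + 9*256 = -45 + 2304 = 2259)
g(-6, 19) + (W(6, 0) + 7)*1 = 2259 + ((0² + 2*6) + 7)*1 = 2259 + ((0 + 12) + 7)*1 = 2259 + (12 + 7)*1 = 2259 + 19*1 = 2259 + 19 = 2278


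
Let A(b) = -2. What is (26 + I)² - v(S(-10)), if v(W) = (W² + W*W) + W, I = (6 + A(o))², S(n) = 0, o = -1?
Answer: 1764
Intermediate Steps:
I = 16 (I = (6 - 2)² = 4² = 16)
v(W) = W + 2*W² (v(W) = (W² + W²) + W = 2*W² + W = W + 2*W²)
(26 + I)² - v(S(-10)) = (26 + 16)² - 0*(1 + 2*0) = 42² - 0*(1 + 0) = 1764 - 0 = 1764 - 1*0 = 1764 + 0 = 1764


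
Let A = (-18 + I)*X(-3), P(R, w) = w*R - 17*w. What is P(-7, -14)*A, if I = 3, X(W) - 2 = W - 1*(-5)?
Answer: -20160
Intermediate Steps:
X(W) = 7 + W (X(W) = 2 + (W - 1*(-5)) = 2 + (W + 5) = 2 + (5 + W) = 7 + W)
P(R, w) = -17*w + R*w (P(R, w) = R*w - 17*w = -17*w + R*w)
A = -60 (A = (-18 + 3)*(7 - 3) = -15*4 = -60)
P(-7, -14)*A = -14*(-17 - 7)*(-60) = -14*(-24)*(-60) = 336*(-60) = -20160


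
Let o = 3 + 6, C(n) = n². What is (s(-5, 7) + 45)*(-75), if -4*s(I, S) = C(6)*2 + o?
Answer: -7425/4 ≈ -1856.3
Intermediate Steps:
o = 9
s(I, S) = -81/4 (s(I, S) = -(6²*2 + 9)/4 = -(36*2 + 9)/4 = -(72 + 9)/4 = -¼*81 = -81/4)
(s(-5, 7) + 45)*(-75) = (-81/4 + 45)*(-75) = (99/4)*(-75) = -7425/4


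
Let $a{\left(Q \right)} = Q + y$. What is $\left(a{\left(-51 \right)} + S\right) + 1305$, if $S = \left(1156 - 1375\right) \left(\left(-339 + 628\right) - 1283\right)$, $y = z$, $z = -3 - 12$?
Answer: $218925$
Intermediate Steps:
$z = -15$ ($z = -3 - 12 = -15$)
$y = -15$
$S = 217686$ ($S = - 219 \left(289 - 1283\right) = \left(-219\right) \left(-994\right) = 217686$)
$a{\left(Q \right)} = -15 + Q$ ($a{\left(Q \right)} = Q - 15 = -15 + Q$)
$\left(a{\left(-51 \right)} + S\right) + 1305 = \left(\left(-15 - 51\right) + 217686\right) + 1305 = \left(-66 + 217686\right) + 1305 = 217620 + 1305 = 218925$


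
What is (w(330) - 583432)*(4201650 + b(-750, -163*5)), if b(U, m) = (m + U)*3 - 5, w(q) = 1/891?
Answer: -2181733720571450/891 ≈ -2.4486e+12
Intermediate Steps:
w(q) = 1/891
b(U, m) = -5 + 3*U + 3*m (b(U, m) = (U + m)*3 - 5 = (3*U + 3*m) - 5 = -5 + 3*U + 3*m)
(w(330) - 583432)*(4201650 + b(-750, -163*5)) = (1/891 - 583432)*(4201650 + (-5 + 3*(-750) + 3*(-163*5))) = -519837911*(4201650 + (-5 - 2250 + 3*(-815)))/891 = -519837911*(4201650 + (-5 - 2250 - 2445))/891 = -519837911*(4201650 - 4700)/891 = -519837911/891*4196950 = -2181733720571450/891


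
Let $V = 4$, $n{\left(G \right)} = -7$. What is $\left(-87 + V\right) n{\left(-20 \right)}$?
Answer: $581$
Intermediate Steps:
$\left(-87 + V\right) n{\left(-20 \right)} = \left(-87 + 4\right) \left(-7\right) = \left(-83\right) \left(-7\right) = 581$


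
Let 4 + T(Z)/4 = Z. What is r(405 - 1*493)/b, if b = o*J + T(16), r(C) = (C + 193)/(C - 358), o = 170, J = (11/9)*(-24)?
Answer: 315/6607936 ≈ 4.7670e-5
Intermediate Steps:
T(Z) = -16 + 4*Z
J = -88/3 (J = (11*(1/9))*(-24) = (11/9)*(-24) = -88/3 ≈ -29.333)
r(C) = (193 + C)/(-358 + C)
b = -14816/3 (b = 170*(-88/3) + (-16 + 4*16) = -14960/3 + (-16 + 64) = -14960/3 + 48 = -14816/3 ≈ -4938.7)
r(405 - 1*493)/b = ((193 + (405 - 1*493))/(-358 + (405 - 1*493)))/(-14816/3) = ((193 + (405 - 493))/(-358 + (405 - 493)))*(-3/14816) = ((193 - 88)/(-358 - 88))*(-3/14816) = (105/(-446))*(-3/14816) = -1/446*105*(-3/14816) = -105/446*(-3/14816) = 315/6607936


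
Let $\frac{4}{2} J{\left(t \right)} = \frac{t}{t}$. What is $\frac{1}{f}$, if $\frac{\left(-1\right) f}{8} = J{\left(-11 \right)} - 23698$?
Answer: $\frac{1}{189580} \approx 5.2748 \cdot 10^{-6}$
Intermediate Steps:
$J{\left(t \right)} = \frac{1}{2}$ ($J{\left(t \right)} = \frac{t \frac{1}{t}}{2} = \frac{1}{2} \cdot 1 = \frac{1}{2}$)
$f = 189580$ ($f = - 8 \left(\frac{1}{2} - 23698\right) = \left(-8\right) \left(- \frac{47395}{2}\right) = 189580$)
$\frac{1}{f} = \frac{1}{189580}$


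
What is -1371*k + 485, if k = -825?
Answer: 1131560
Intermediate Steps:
-1371*k + 485 = -1371*(-825) + 485 = 1131075 + 485 = 1131560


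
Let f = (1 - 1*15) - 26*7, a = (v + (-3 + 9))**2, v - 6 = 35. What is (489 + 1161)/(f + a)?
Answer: 50/61 ≈ 0.81967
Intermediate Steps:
v = 41 (v = 6 + 35 = 41)
a = 2209 (a = (41 + (-3 + 9))**2 = (41 + 6)**2 = 47**2 = 2209)
f = -196 (f = (1 - 15) - 182 = -14 - 182 = -196)
(489 + 1161)/(f + a) = (489 + 1161)/(-196 + 2209) = 1650/2013 = 1650*(1/2013) = 50/61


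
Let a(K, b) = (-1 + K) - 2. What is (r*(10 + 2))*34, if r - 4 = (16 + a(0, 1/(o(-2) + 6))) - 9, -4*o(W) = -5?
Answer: 3264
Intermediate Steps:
o(W) = 5/4 (o(W) = -1/4*(-5) = 5/4)
a(K, b) = -3 + K
r = 8 (r = 4 + ((16 + (-3 + 0)) - 9) = 4 + ((16 - 3) - 9) = 4 + (13 - 9) = 4 + 4 = 8)
(r*(10 + 2))*34 = (8*(10 + 2))*34 = (8*12)*34 = 96*34 = 3264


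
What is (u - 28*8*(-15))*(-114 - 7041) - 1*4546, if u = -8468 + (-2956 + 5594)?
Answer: 17668304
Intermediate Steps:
u = -5830 (u = -8468 + 2638 = -5830)
(u - 28*8*(-15))*(-114 - 7041) - 1*4546 = (-5830 - 28*8*(-15))*(-114 - 7041) - 1*4546 = (-5830 - 224*(-15))*(-7155) - 4546 = (-5830 + 3360)*(-7155) - 4546 = -2470*(-7155) - 4546 = 17672850 - 4546 = 17668304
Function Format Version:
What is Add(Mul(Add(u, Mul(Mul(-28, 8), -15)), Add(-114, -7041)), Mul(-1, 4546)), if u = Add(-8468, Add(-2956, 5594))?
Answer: 17668304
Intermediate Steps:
u = -5830 (u = Add(-8468, 2638) = -5830)
Add(Mul(Add(u, Mul(Mul(-28, 8), -15)), Add(-114, -7041)), Mul(-1, 4546)) = Add(Mul(Add(-5830, Mul(Mul(-28, 8), -15)), Add(-114, -7041)), Mul(-1, 4546)) = Add(Mul(Add(-5830, Mul(-224, -15)), -7155), -4546) = Add(Mul(Add(-5830, 3360), -7155), -4546) = Add(Mul(-2470, -7155), -4546) = Add(17672850, -4546) = 17668304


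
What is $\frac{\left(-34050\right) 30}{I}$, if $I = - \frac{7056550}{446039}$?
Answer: $\frac{9112576770}{141131} \approx 64568.0$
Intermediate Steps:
$I = - \frac{7056550}{446039}$ ($I = \left(-7056550\right) \frac{1}{446039} = - \frac{7056550}{446039} \approx -15.82$)
$\frac{\left(-34050\right) 30}{I} = \frac{\left(-34050\right) 30}{- \frac{7056550}{446039}} = \left(-1021500\right) \left(- \frac{446039}{7056550}\right) = \frac{9112576770}{141131}$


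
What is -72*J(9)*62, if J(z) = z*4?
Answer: -160704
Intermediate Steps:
J(z) = 4*z
-72*J(9)*62 = -288*9*62 = -72*36*62 = -2592*62 = -160704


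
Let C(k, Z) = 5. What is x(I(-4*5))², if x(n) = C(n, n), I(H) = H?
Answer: 25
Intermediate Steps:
x(n) = 5
x(I(-4*5))² = 5² = 25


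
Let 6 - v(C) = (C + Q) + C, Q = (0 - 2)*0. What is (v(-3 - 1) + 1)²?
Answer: 225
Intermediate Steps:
Q = 0 (Q = -2*0 = 0)
v(C) = 6 - 2*C (v(C) = 6 - ((C + 0) + C) = 6 - (C + C) = 6 - 2*C)
(v(-3 - 1) + 1)² = ((6 - 2*(-3 - 1)) + 1)² = ((6 - 2*(-4)) + 1)² = ((6 + 8) + 1)² = (14 + 1)² = 15² = 225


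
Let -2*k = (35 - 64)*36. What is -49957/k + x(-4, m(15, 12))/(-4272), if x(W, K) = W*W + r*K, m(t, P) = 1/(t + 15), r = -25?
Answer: -71141407/743328 ≈ -95.707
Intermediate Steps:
m(t, P) = 1/(15 + t)
k = 522 (k = -(35 - 64)*36/2 = -(-29)*36/2 = -1/2*(-1044) = 522)
x(W, K) = W**2 - 25*K (x(W, K) = W*W - 25*K = W**2 - 25*K)
-49957/k + x(-4, m(15, 12))/(-4272) = -49957/522 + ((-4)**2 - 25/(15 + 15))/(-4272) = -49957*1/522 + (16 - 25/30)*(-1/4272) = -49957/522 + (16 - 25*1/30)*(-1/4272) = -49957/522 + (16 - 5/6)*(-1/4272) = -49957/522 + (91/6)*(-1/4272) = -49957/522 - 91/25632 = -71141407/743328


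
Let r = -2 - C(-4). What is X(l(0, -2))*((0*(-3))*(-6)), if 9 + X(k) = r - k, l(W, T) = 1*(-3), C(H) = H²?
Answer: 0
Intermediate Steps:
r = -18 (r = -2 - 1*(-4)² = -2 - 1*16 = -2 - 16 = -18)
l(W, T) = -3
X(k) = -27 - k (X(k) = -9 + (-18 - k) = -27 - k)
X(l(0, -2))*((0*(-3))*(-6)) = (-27 - 1*(-3))*((0*(-3))*(-6)) = (-27 + 3)*(0*(-6)) = -24*0 = 0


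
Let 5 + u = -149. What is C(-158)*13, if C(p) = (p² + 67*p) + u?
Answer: 184912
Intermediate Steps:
u = -154 (u = -5 - 149 = -154)
C(p) = -154 + p² + 67*p (C(p) = (p² + 67*p) - 154 = -154 + p² + 67*p)
C(-158)*13 = (-154 + (-158)² + 67*(-158))*13 = (-154 + 24964 - 10586)*13 = 14224*13 = 184912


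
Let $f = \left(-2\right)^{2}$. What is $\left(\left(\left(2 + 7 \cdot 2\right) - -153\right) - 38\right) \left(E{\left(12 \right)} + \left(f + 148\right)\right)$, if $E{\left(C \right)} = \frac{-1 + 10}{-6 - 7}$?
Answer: $\frac{257677}{13} \approx 19821.0$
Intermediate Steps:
$E{\left(C \right)} = - \frac{9}{13}$ ($E{\left(C \right)} = \frac{9}{-13} = 9 \left(- \frac{1}{13}\right) = - \frac{9}{13}$)
$f = 4$
$\left(\left(\left(2 + 7 \cdot 2\right) - -153\right) - 38\right) \left(E{\left(12 \right)} + \left(f + 148\right)\right) = \left(\left(\left(2 + 7 \cdot 2\right) - -153\right) - 38\right) \left(- \frac{9}{13} + \left(4 + 148\right)\right) = \left(\left(\left(2 + 14\right) + 153\right) - 38\right) \left(- \frac{9}{13} + 152\right) = \left(\left(16 + 153\right) - 38\right) \frac{1967}{13} = \left(169 - 38\right) \frac{1967}{13} = 131 \cdot \frac{1967}{13} = \frac{257677}{13}$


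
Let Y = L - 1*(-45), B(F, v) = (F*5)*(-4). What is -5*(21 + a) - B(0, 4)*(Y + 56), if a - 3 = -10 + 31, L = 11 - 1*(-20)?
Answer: -225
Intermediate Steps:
L = 31 (L = 11 + 20 = 31)
a = 24 (a = 3 + (-10 + 31) = 3 + 21 = 24)
B(F, v) = -20*F (B(F, v) = (5*F)*(-4) = -20*F)
Y = 76 (Y = 31 - 1*(-45) = 31 + 45 = 76)
-5*(21 + a) - B(0, 4)*(Y + 56) = -5*(21 + 24) - (-20*0)*(76 + 56) = -5*45 - 0*132 = -225 - 1*0 = -225 + 0 = -225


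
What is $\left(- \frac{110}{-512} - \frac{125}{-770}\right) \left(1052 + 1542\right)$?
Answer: $\frac{9643195}{9856} \approx 978.41$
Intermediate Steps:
$\left(- \frac{110}{-512} - \frac{125}{-770}\right) \left(1052 + 1542\right) = \left(\left(-110\right) \left(- \frac{1}{512}\right) - - \frac{25}{154}\right) 2594 = \left(\frac{55}{256} + \frac{25}{154}\right) 2594 = \frac{7435}{19712} \cdot 2594 = \frac{9643195}{9856}$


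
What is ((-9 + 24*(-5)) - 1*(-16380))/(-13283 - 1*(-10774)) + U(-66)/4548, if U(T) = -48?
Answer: -6169165/950911 ≈ -6.4876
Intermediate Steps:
((-9 + 24*(-5)) - 1*(-16380))/(-13283 - 1*(-10774)) + U(-66)/4548 = ((-9 + 24*(-5)) - 1*(-16380))/(-13283 - 1*(-10774)) - 48/4548 = ((-9 - 120) + 16380)/(-13283 + 10774) - 48*1/4548 = (-129 + 16380)/(-2509) - 4/379 = 16251*(-1/2509) - 4/379 = -16251/2509 - 4/379 = -6169165/950911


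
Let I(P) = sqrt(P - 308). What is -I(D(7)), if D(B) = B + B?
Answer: -7*I*sqrt(6) ≈ -17.146*I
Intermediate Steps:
D(B) = 2*B
I(P) = sqrt(-308 + P)
-I(D(7)) = -sqrt(-308 + 2*7) = -sqrt(-308 + 14) = -sqrt(-294) = -7*I*sqrt(6)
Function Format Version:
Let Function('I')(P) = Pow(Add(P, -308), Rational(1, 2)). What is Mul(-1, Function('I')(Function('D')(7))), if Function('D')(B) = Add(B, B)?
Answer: Mul(-7, I, Pow(6, Rational(1, 2))) ≈ Mul(-17.146, I)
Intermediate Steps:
Function('D')(B) = Mul(2, B)
Function('I')(P) = Pow(Add(-308, P), Rational(1, 2))
Mul(-1, Function('I')(Function('D')(7))) = Mul(-1, Pow(Add(-308, Mul(2, 7)), Rational(1, 2))) = Mul(-1, Pow(Add(-308, 14), Rational(1, 2))) = Mul(-1, Pow(-294, Rational(1, 2))) = Mul(-1, Mul(7, I, Pow(6, Rational(1, 2)))) = Mul(-7, I, Pow(6, Rational(1, 2)))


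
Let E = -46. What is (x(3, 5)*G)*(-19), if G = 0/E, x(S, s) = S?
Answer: 0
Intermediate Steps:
G = 0 (G = 0/(-46) = 0*(-1/46) = 0)
(x(3, 5)*G)*(-19) = (3*0)*(-19) = 0*(-19) = 0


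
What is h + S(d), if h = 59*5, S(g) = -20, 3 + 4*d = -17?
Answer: 275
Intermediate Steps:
d = -5 (d = -¾ + (¼)*(-17) = -¾ - 17/4 = -5)
h = 295
h + S(d) = 295 - 20 = 275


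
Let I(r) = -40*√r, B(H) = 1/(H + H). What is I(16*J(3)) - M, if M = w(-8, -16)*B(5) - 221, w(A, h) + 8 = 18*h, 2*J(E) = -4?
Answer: 1253/5 - 160*I*√2 ≈ 250.6 - 226.27*I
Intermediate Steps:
J(E) = -2 (J(E) = (½)*(-4) = -2)
w(A, h) = -8 + 18*h
B(H) = 1/(2*H)
M = -1253/5 (M = (-8 + 18*(-16))*((½)/5) - 221 = (-8 - 288)*((½)*(⅕)) - 221 = -296*⅒ - 221 = -148/5 - 221 = -1253/5 ≈ -250.60)
I(16*J(3)) - M = -40*4*I*√2 - 1*(-1253/5) = -160*I*√2 + 1253/5 = 1253/5 - 160*I*√2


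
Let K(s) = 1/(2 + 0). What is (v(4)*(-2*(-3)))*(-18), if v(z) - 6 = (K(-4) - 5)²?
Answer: -2835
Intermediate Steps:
K(s) = ½ (K(s) = 1/2 = ½)
v(z) = 105/4 (v(z) = 6 + (½ - 5)² = 6 + (-9/2)² = 6 + 81/4 = 105/4)
(v(4)*(-2*(-3)))*(-18) = (105*(-2*(-3))/4)*(-18) = ((105/4)*6)*(-18) = (315/2)*(-18) = -2835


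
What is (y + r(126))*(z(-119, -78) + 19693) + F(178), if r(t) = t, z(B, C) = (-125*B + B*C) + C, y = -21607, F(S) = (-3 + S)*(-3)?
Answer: -940266857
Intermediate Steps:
F(S) = 9 - 3*S
z(B, C) = C - 125*B + B*C
(y + r(126))*(z(-119, -78) + 19693) + F(178) = (-21607 + 126)*((-78 - 125*(-119) - 119*(-78)) + 19693) + (9 - 3*178) = -21481*((-78 + 14875 + 9282) + 19693) + (9 - 534) = -21481*(24079 + 19693) - 525 = -21481*43772 - 525 = -940266332 - 525 = -940266857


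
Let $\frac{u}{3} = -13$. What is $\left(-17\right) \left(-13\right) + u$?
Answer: $182$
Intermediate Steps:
$u = -39$ ($u = 3 \left(-13\right) = -39$)
$\left(-17\right) \left(-13\right) + u = \left(-17\right) \left(-13\right) - 39 = 221 - 39 = 182$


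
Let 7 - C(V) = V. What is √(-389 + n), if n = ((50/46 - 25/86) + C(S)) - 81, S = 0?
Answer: I*√1808364742/1978 ≈ 21.499*I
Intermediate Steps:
C(V) = 7 - V
n = -144797/1978 (n = ((50/46 - 25/86) + (7 - 1*0)) - 81 = ((50*(1/46) - 25*1/86) + (7 + 0)) - 81 = ((25/23 - 25/86) + 7) - 81 = (1575/1978 + 7) - 81 = 15421/1978 - 81 = -144797/1978 ≈ -73.204)
√(-389 + n) = √(-389 - 144797/1978) = √(-914239/1978) = I*√1808364742/1978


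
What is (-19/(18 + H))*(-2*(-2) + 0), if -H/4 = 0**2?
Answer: -38/9 ≈ -4.2222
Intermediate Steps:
H = 0 (H = -4*0**2 = -4*0 = 0)
(-19/(18 + H))*(-2*(-2) + 0) = (-19/(18 + 0))*(-2*(-2) + 0) = (-19/18)*(4 + 0) = -19*1/18*4 = -19/18*4 = -38/9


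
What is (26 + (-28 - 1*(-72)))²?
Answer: 4900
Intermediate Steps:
(26 + (-28 - 1*(-72)))² = (26 + (-28 + 72))² = (26 + 44)² = 70² = 4900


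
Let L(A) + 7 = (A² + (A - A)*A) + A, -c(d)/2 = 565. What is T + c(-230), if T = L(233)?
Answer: 53385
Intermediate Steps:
c(d) = -1130 (c(d) = -2*565 = -1130)
L(A) = -7 + A + A² (L(A) = -7 + ((A² + (A - A)*A) + A) = -7 + ((A² + 0*A) + A) = -7 + ((A² + 0) + A) = -7 + (A² + A) = -7 + (A + A²) = -7 + A + A²)
T = 54515 (T = -7 + 233 + 233² = -7 + 233 + 54289 = 54515)
T + c(-230) = 54515 - 1130 = 53385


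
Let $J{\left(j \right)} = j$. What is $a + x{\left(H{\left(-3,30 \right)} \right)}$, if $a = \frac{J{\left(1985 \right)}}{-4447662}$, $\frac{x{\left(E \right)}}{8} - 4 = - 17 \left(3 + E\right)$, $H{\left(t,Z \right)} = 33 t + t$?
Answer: $\frac{60025644367}{4447662} \approx 13496.0$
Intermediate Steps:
$H{\left(t,Z \right)} = 34 t$
$x{\left(E \right)} = -376 - 136 E$ ($x{\left(E \right)} = 32 + 8 \left(- 17 \left(3 + E\right)\right) = 32 + 8 \left(-51 - 17 E\right) = 32 - \left(408 + 136 E\right) = -376 - 136 E$)
$a = - \frac{1985}{4447662}$ ($a = \frac{1985}{-4447662} = 1985 \left(- \frac{1}{4447662}\right) = - \frac{1985}{4447662} \approx -0.0004463$)
$a + x{\left(H{\left(-3,30 \right)} \right)} = - \frac{1985}{4447662} - \left(376 + 136 \cdot 34 \left(-3\right)\right) = - \frac{1985}{4447662} - -13496 = - \frac{1985}{4447662} + \left(-376 + 13872\right) = - \frac{1985}{4447662} + 13496 = \frac{60025644367}{4447662}$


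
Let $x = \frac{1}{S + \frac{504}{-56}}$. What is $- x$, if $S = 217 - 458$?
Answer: $\frac{1}{250} \approx 0.004$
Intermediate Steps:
$S = -241$
$x = - \frac{1}{250}$ ($x = \frac{1}{-241 + \frac{504}{-56}} = \frac{1}{-241 + 504 \left(- \frac{1}{56}\right)} = \frac{1}{-241 - 9} = \frac{1}{-250} = - \frac{1}{250} \approx -0.004$)
$- x = \left(-1\right) \left(- \frac{1}{250}\right) = \frac{1}{250}$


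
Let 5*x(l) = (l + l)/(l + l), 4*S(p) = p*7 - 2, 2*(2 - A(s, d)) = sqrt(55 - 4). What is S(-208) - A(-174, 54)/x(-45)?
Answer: -749/2 + 5*sqrt(51)/2 ≈ -356.65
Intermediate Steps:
A(s, d) = 2 - sqrt(51)/2 (A(s, d) = 2 - sqrt(55 - 4)/2 = 2 - sqrt(51)/2)
S(p) = -1/2 + 7*p/4 (S(p) = (p*7 - 2)/4 = (7*p - 2)/4 = (-2 + 7*p)/4 = -1/2 + 7*p/4)
x(l) = 1/5 (x(l) = ((l + l)/(l + l))/5 = ((2*l)/((2*l)))/5 = ((2*l)*(1/(2*l)))/5 = (1/5)*1 = 1/5)
S(-208) - A(-174, 54)/x(-45) = (-1/2 + (7/4)*(-208)) - (2 - sqrt(51)/2)/1/5 = (-1/2 - 364) - (2 - sqrt(51)/2)*5 = -729/2 - (10 - 5*sqrt(51)/2) = -729/2 + (-10 + 5*sqrt(51)/2) = -749/2 + 5*sqrt(51)/2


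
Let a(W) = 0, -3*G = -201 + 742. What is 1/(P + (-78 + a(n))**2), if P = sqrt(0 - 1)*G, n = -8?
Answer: 54756/333428185 + 1623*I/333428185 ≈ 0.00016422 + 4.8676e-6*I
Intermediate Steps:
G = -541/3 (G = -(-201 + 742)/3 = -1/3*541 = -541/3 ≈ -180.33)
P = -541*I/3 (P = sqrt(0 - 1)*(-541/3) = sqrt(-1)*(-541/3) = I*(-541/3) = -541*I/3 ≈ -180.33*I)
1/(P + (-78 + a(n))**2) = 1/(-541*I/3 + (-78 + 0)**2) = 1/(-541*I/3 + (-78)**2) = 1/(-541*I/3 + 6084) = 1/(6084 - 541*I/3) = 9*(6084 + 541*I/3)/333428185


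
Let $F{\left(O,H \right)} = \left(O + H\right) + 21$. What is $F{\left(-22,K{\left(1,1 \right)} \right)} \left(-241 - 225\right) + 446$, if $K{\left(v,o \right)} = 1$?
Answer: $446$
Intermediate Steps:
$F{\left(O,H \right)} = 21 + H + O$ ($F{\left(O,H \right)} = \left(H + O\right) + 21 = 21 + H + O$)
$F{\left(-22,K{\left(1,1 \right)} \right)} \left(-241 - 225\right) + 446 = \left(21 + 1 - 22\right) \left(-241 - 225\right) + 446 = 0 \left(-466\right) + 446 = 0 + 446 = 446$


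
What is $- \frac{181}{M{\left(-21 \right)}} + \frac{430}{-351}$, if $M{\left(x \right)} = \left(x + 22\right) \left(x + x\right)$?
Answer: $\frac{15157}{4914} \approx 3.0845$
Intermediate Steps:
$M{\left(x \right)} = 2 x \left(22 + x\right)$ ($M{\left(x \right)} = \left(22 + x\right) 2 x = 2 x \left(22 + x\right)$)
$- \frac{181}{M{\left(-21 \right)}} + \frac{430}{-351} = - \frac{181}{2 \left(-21\right) \left(22 - 21\right)} + \frac{430}{-351} = - \frac{181}{2 \left(-21\right) 1} + 430 \left(- \frac{1}{351}\right) = - \frac{181}{-42} - \frac{430}{351} = \left(-181\right) \left(- \frac{1}{42}\right) - \frac{430}{351} = \frac{181}{42} - \frac{430}{351} = \frac{15157}{4914}$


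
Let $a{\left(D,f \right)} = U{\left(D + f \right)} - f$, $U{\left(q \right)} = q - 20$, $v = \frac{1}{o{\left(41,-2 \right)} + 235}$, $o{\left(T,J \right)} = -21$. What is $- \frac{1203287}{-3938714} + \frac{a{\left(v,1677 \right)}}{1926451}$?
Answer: $\frac{124012715838078}{405944064534749} \approx 0.30549$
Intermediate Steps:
$v = \frac{1}{214}$ ($v = \frac{1}{-21 + 235} = \frac{1}{214} \approx 0.0046729$)
$U{\left(q \right)} = -20 + q$ ($U{\left(q \right)} = q - 20 = -20 + q$)
$a{\left(D,f \right)} = -20 + D$ ($a{\left(D,f \right)} = \left(-20 + \left(D + f\right)\right) - f = \left(-20 + D + f\right) - f = -20 + D$)
$- \frac{1203287}{-3938714} + \frac{a{\left(v,1677 \right)}}{1926451} = - \frac{1203287}{-3938714} + \frac{-20 + \frac{1}{214}}{1926451} = \left(-1203287\right) \left(- \frac{1}{3938714}\right) - \frac{4279}{412260514} = \frac{1203287}{3938714} - \frac{4279}{412260514} = \frac{124012715838078}{405944064534749}$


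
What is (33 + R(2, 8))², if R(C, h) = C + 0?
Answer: 1225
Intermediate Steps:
R(C, h) = C
(33 + R(2, 8))² = (33 + 2)² = 35² = 1225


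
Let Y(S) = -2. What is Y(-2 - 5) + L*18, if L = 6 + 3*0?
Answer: 106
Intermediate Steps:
L = 6 (L = 6 + 0 = 6)
Y(-2 - 5) + L*18 = -2 + 6*18 = -2 + 108 = 106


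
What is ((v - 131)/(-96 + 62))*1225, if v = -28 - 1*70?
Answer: 280525/34 ≈ 8250.7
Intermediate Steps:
v = -98 (v = -28 - 70 = -98)
((v - 131)/(-96 + 62))*1225 = ((-98 - 131)/(-96 + 62))*1225 = -229/(-34)*1225 = -229*(-1/34)*1225 = (229/34)*1225 = 280525/34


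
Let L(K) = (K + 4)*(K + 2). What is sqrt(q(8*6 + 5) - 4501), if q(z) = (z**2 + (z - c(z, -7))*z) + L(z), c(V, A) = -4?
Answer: 12*sqrt(31) ≈ 66.813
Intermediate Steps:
L(K) = (2 + K)*(4 + K) (L(K) = (4 + K)*(2 + K) = (2 + K)*(4 + K))
q(z) = 8 + 2*z**2 + 6*z + z*(4 + z) (q(z) = (z**2 + (z - 1*(-4))*z) + (8 + z**2 + 6*z) = (z**2 + (z + 4)*z) + (8 + z**2 + 6*z) = (z**2 + (4 + z)*z) + (8 + z**2 + 6*z) = (z**2 + z*(4 + z)) + (8 + z**2 + 6*z) = 8 + 2*z**2 + 6*z + z*(4 + z))
sqrt(q(8*6 + 5) - 4501) = sqrt((8 + 3*(8*6 + 5)**2 + 10*(8*6 + 5)) - 4501) = sqrt((8 + 3*(48 + 5)**2 + 10*(48 + 5)) - 4501) = sqrt((8 + 3*53**2 + 10*53) - 4501) = sqrt((8 + 3*2809 + 530) - 4501) = sqrt((8 + 8427 + 530) - 4501) = sqrt(8965 - 4501) = sqrt(4464) = 12*sqrt(31)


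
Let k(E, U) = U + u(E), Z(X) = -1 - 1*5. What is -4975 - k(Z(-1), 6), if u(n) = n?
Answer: -4975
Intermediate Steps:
Z(X) = -6 (Z(X) = -1 - 5 = -6)
k(E, U) = E + U (k(E, U) = U + E = E + U)
-4975 - k(Z(-1), 6) = -4975 - (-6 + 6) = -4975 - 1*0 = -4975 + 0 = -4975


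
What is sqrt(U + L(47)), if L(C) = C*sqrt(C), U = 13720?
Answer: sqrt(13720 + 47*sqrt(47)) ≈ 118.50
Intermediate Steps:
L(C) = C**(3/2)
sqrt(U + L(47)) = sqrt(13720 + 47**(3/2)) = sqrt(13720 + 47*sqrt(47))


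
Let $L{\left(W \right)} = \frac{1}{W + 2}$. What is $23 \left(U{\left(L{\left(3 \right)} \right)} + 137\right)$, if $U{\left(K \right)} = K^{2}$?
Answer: $\frac{78798}{25} \approx 3151.9$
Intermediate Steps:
$L{\left(W \right)} = \frac{1}{2 + W}$
$23 \left(U{\left(L{\left(3 \right)} \right)} + 137\right) = 23 \left(\left(\frac{1}{2 + 3}\right)^{2} + 137\right) = 23 \left(\left(\frac{1}{5}\right)^{2} + 137\right) = 23 \left(\frac{1}{25} + 137\right) = 23 \cdot \frac{3426}{25} = \frac{78798}{25}$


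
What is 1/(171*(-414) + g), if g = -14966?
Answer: -1/85760 ≈ -1.1660e-5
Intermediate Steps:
1/(171*(-414) + g) = 1/(171*(-414) - 14966) = 1/(-70794 - 14966) = 1/(-85760) = -1/85760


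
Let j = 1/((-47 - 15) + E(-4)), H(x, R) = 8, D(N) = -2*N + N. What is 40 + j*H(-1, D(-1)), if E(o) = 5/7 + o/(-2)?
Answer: 16544/415 ≈ 39.865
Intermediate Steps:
D(N) = -N
E(o) = 5/7 - o/2 (E(o) = 5*(1/7) + o*(-1/2) = 5/7 - o/2)
j = -7/415 (j = 1/((-47 - 15) + (5/7 - 1/2*(-4))) = 1/(-62 + (5/7 + 2)) = 1/(-62 + 19/7) = 1/(-415/7) = -7/415 ≈ -0.016867)
40 + j*H(-1, D(-1)) = 40 - 7/415*8 = 40 - 56/415 = 16544/415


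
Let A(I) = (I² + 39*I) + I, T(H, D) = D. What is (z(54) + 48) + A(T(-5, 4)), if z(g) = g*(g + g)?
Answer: 6056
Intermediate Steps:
z(g) = 2*g² (z(g) = g*(2*g) = 2*g²)
A(I) = I² + 40*I
(z(54) + 48) + A(T(-5, 4)) = (2*54² + 48) + 4*(40 + 4) = (2*2916 + 48) + 4*44 = (5832 + 48) + 176 = 5880 + 176 = 6056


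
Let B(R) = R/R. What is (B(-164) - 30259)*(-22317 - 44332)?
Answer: 2016665442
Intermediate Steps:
B(R) = 1
(B(-164) - 30259)*(-22317 - 44332) = (1 - 30259)*(-22317 - 44332) = -30258*(-66649) = 2016665442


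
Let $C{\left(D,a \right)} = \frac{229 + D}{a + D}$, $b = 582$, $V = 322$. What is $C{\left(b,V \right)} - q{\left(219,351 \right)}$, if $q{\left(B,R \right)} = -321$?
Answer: $\frac{290995}{904} \approx 321.9$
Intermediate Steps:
$C{\left(D,a \right)} = \frac{229 + D}{D + a}$
$C{\left(b,V \right)} - q{\left(219,351 \right)} = \frac{229 + 582}{582 + 322} - -321 = \frac{1}{904} \cdot 811 + 321 = \frac{811}{904} + 321 = \frac{290995}{904}$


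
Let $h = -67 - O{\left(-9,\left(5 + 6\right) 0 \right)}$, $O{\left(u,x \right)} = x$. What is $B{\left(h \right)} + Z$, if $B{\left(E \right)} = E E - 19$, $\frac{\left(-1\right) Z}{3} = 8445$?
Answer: $-20865$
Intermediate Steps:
$h = -67$ ($h = -67 - \left(5 + 6\right) 0 = -67 - 11 \cdot 0 = -67 - 0 = -67 + 0 = -67$)
$Z = -25335$ ($Z = \left(-3\right) 8445 = -25335$)
$B{\left(E \right)} = -19 + E^{2}$ ($B{\left(E \right)} = E^{2} - 19 = -19 + E^{2}$)
$B{\left(h \right)} + Z = \left(-19 + \left(-67\right)^{2}\right) - 25335 = \left(-19 + 4489\right) - 25335 = 4470 - 25335 = -20865$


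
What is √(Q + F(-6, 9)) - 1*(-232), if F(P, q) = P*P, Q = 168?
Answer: 232 + 2*√51 ≈ 246.28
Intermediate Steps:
F(P, q) = P²
√(Q + F(-6, 9)) - 1*(-232) = √(168 + (-6)²) - 1*(-232) = √(168 + 36) + 232 = √204 + 232 = 2*√51 + 232 = 232 + 2*√51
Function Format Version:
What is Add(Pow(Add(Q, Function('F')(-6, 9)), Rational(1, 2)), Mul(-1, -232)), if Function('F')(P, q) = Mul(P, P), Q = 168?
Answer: Add(232, Mul(2, Pow(51, Rational(1, 2)))) ≈ 246.28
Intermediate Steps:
Function('F')(P, q) = Pow(P, 2)
Add(Pow(Add(Q, Function('F')(-6, 9)), Rational(1, 2)), Mul(-1, -232)) = Add(Pow(Add(168, Pow(-6, 2)), Rational(1, 2)), Mul(-1, -232)) = Add(Pow(Add(168, 36), Rational(1, 2)), 232) = Add(Pow(204, Rational(1, 2)), 232) = Add(Mul(2, Pow(51, Rational(1, 2))), 232) = Add(232, Mul(2, Pow(51, Rational(1, 2))))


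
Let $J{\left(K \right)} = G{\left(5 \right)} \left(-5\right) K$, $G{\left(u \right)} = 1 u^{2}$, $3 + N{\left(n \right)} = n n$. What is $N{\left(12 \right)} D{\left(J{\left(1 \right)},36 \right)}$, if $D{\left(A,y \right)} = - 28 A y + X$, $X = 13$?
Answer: $17767833$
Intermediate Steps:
$N{\left(n \right)} = -3 + n^{2}$ ($N{\left(n \right)} = -3 + n n = -3 + n^{2}$)
$G{\left(u \right)} = u^{2}$
$J{\left(K \right)} = - 125 K$ ($J{\left(K \right)} = 5^{2} \left(-5\right) K = 25 \left(-5\right) K = - 125 K$)
$D{\left(A,y \right)} = 13 - 28 A y$ ($D{\left(A,y \right)} = - 28 A y + 13 = 13 - 28 A y$)
$N{\left(12 \right)} D{\left(J{\left(1 \right)},36 \right)} = \left(-3 + 12^{2}\right) \left(13 - 28 \left(\left(-125\right) 1\right) 36\right) = \left(-3 + 144\right) \left(13 - \left(-3500\right) 36\right) = 141 \left(13 + 126000\right) = 141 \cdot 126013 = 17767833$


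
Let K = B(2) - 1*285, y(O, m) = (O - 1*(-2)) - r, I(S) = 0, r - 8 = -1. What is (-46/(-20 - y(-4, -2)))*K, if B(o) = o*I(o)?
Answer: -13110/11 ≈ -1191.8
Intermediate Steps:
r = 7 (r = 8 - 1 = 7)
y(O, m) = -5 + O (y(O, m) = (O - 1*(-2)) - 1*7 = (O + 2) - 7 = (2 + O) - 7 = -5 + O)
B(o) = 0 (B(o) = o*0 = 0)
K = -285 (K = 0 - 1*285 = 0 - 285 = -285)
(-46/(-20 - y(-4, -2)))*K = -46/(-20 - (-5 - 4))*(-285) = -46/(-20 - 1*(-9))*(-285) = -46/(-20 + 9)*(-285) = -46/(-11)*(-285) = -46*(-1/11)*(-285) = (46/11)*(-285) = -13110/11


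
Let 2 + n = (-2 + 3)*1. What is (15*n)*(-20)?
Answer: 300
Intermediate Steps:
n = -1 (n = -2 + (-2 + 3)*1 = -2 + 1*1 = -2 + 1 = -1)
(15*n)*(-20) = (15*(-1))*(-20) = -15*(-20) = 300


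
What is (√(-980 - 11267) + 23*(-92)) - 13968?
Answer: -16084 + I*√12247 ≈ -16084.0 + 110.67*I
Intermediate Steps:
(√(-980 - 11267) + 23*(-92)) - 13968 = (√(-12247) - 2116) - 13968 = (I*√12247 - 2116) - 13968 = (-2116 + I*√12247) - 13968 = -16084 + I*√12247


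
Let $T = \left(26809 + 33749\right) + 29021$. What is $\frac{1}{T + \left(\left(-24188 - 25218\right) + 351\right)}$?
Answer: $\frac{1}{40524} \approx 2.4677 \cdot 10^{-5}$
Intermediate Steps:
$T = 89579$ ($T = 60558 + 29021 = 89579$)
$\frac{1}{T + \left(\left(-24188 - 25218\right) + 351\right)} = \frac{1}{89579 + \left(\left(-24188 - 25218\right) + 351\right)} = \frac{1}{89579 + \left(-49406 + 351\right)} = \frac{1}{89579 - 49055} = \frac{1}{40524}$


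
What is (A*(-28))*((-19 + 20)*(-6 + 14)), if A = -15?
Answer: 3360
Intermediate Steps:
(A*(-28))*((-19 + 20)*(-6 + 14)) = (-15*(-28))*((-19 + 20)*(-6 + 14)) = 420*(1*8) = 420*8 = 3360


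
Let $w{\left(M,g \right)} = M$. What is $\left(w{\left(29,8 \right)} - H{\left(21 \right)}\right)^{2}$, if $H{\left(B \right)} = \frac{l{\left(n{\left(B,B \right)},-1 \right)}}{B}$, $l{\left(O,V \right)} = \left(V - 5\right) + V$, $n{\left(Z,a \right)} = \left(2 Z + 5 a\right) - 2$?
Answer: $\frac{7744}{9} \approx 860.44$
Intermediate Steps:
$n{\left(Z,a \right)} = -2 + 2 Z + 5 a$
$l{\left(O,V \right)} = -5 + 2 V$ ($l{\left(O,V \right)} = \left(-5 + V\right) + V = -5 + 2 V$)
$H{\left(B \right)} = - \frac{7}{B}$ ($H{\left(B \right)} = \frac{-5 + 2 \left(-1\right)}{B} = \frac{-5 - 2}{B} = - \frac{7}{B}$)
$\left(w{\left(29,8 \right)} - H{\left(21 \right)}\right)^{2} = \left(29 - - \frac{7}{21}\right)^{2} = \left(29 - \left(-7\right) \frac{1}{21}\right)^{2} = \left(29 - - \frac{1}{3}\right)^{2} = \left(29 + \frac{1}{3}\right)^{2} = \left(\frac{88}{3}\right)^{2} = \frac{7744}{9}$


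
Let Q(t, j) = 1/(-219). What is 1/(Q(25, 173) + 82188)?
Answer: 219/17999171 ≈ 1.2167e-5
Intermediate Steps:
Q(t, j) = -1/219
1/(Q(25, 173) + 82188) = 1/(-1/219 + 82188) = 1/(17999171/219) = 219/17999171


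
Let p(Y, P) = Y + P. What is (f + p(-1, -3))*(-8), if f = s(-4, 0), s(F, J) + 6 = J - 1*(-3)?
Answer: 56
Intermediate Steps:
s(F, J) = -3 + J (s(F, J) = -6 + (J - 1*(-3)) = -6 + (J + 3) = -6 + (3 + J) = -3 + J)
f = -3 (f = -3 + 0 = -3)
p(Y, P) = P + Y
(f + p(-1, -3))*(-8) = (-3 + (-3 - 1))*(-8) = (-3 - 4)*(-8) = -7*(-8) = 56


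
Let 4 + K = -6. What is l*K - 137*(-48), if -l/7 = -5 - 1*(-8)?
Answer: 6786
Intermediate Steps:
K = -10 (K = -4 - 6 = -10)
l = -21 (l = -7*(-5 - 1*(-8)) = -7*(-5 + 8) = -7*3 = -21)
l*K - 137*(-48) = -21*(-10) - 137*(-48) = 210 + 6576 = 6786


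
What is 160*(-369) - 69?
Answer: -59109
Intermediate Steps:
160*(-369) - 69 = -59040 - 69 = -59109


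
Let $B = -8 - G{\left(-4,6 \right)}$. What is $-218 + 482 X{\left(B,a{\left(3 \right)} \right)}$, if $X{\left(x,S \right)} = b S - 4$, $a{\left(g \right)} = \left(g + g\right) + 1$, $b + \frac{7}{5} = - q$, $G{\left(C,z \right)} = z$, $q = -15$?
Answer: $\frac{218702}{5} \approx 43740.0$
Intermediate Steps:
$b = \frac{68}{5}$ ($b = - \frac{7}{5} - -15 = - \frac{7}{5} + 15 = \frac{68}{5} \approx 13.6$)
$a{\left(g \right)} = 1 + 2 g$ ($a{\left(g \right)} = 2 g + 1 = 1 + 2 g$)
$B = -14$ ($B = -8 - 6 = -14$)
$X{\left(x,S \right)} = -4 + \frac{68 S}{5}$ ($X{\left(x,S \right)} = \frac{68 S}{5} - 4 = -4 + \frac{68 S}{5}$)
$-218 + 482 X{\left(B,a{\left(3 \right)} \right)} = -218 + 482 \left(-4 + \frac{68 \left(1 + 2 \cdot 3\right)}{5}\right) = -218 + 482 \left(-4 + \frac{68 \left(1 + 6\right)}{5}\right) = -218 + 482 \left(-4 + \frac{68}{5} \cdot 7\right) = -218 + 482 \left(-4 + \frac{476}{5}\right) = -218 + 482 \cdot \frac{456}{5} = -218 + \frac{219792}{5} = \frac{218702}{5}$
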